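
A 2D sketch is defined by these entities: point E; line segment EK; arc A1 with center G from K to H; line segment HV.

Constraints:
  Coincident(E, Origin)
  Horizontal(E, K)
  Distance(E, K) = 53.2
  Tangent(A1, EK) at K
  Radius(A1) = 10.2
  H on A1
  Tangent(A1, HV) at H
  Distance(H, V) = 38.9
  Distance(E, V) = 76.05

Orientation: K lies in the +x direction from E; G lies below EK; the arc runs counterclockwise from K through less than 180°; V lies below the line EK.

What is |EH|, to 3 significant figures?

45.7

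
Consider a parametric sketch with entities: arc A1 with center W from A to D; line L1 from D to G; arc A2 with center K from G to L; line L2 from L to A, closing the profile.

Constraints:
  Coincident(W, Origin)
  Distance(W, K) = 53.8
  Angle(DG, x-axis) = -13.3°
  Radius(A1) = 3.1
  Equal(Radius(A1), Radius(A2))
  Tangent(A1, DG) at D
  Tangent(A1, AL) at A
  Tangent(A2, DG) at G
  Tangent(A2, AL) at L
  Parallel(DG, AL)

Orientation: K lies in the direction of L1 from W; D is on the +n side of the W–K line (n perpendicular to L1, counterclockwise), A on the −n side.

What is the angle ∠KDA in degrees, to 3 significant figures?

86.7°

W is at the origin and K lies 53.8 along u from W, so K = 53.8·u = (52.4, -12.4). Tangency of A1 to both parallel lines with radius 3.1 puts D and A at W ± 3.1·n: D = (0.713, 3.02), A = (-0.713, -3.02). Then cos ∠KDA = DK·DA / (|DK||DA|), giving 86.7°.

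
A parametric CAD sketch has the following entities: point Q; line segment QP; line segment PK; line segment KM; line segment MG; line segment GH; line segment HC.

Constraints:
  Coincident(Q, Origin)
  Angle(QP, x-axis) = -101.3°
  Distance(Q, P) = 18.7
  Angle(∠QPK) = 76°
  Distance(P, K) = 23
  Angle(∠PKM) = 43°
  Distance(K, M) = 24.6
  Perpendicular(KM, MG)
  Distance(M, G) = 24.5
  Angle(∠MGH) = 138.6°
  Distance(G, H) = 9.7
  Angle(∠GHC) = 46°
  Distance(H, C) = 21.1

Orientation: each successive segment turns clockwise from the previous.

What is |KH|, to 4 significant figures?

36.61

Q is at the origin; QP runs at -101.3° with length 18.7, so P = (-3.664, -18.34). ∠QPK = 76.0° gives PK at 154.7° from the x-axis; with |PK| = 23.0, K = (-24.46, -8.508). ∠PKM = 43.0° gives KM at 17.70° from the x-axis; with |KM| = 24.6, M = (-1.023, -1.029). KM ⟂ MG, so MG runs at -72.30°; with |MG| = 24.5, G = (6.426, -24.37). ∠MGH = 138.6° gives GH at -113.7° from the x-axis; with |GH| = 9.7, H = (2.527, -33.25). Then |KH| = |H − K| = 36.61.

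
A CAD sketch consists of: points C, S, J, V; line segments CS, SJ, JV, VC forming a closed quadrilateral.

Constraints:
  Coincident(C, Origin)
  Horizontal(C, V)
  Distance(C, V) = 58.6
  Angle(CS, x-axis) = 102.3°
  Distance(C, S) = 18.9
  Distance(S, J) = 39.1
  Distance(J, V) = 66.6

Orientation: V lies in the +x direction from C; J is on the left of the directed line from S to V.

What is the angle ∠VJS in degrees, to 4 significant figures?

70.93°

C is at the origin; CV is horizontal with |CV| = 58.6 and V in +x, so V = (58.6, 0). CS runs at 102.3° with |CS| = 18.9, so S = (-4.026, 18.47). J is determined by |SJ| = 39.1 and |JV| = 66.6 together: it lies at the intersection of circle(S, 39.1) and circle(V, 66.6). With |SV| = 65.29, the foot of the radical line on SV is 10.39 from S and the perpendicular offset is √(39.1² − 10.39²) = 37.70. Taking the left-of-SV solution: J = (16.60, 51.68).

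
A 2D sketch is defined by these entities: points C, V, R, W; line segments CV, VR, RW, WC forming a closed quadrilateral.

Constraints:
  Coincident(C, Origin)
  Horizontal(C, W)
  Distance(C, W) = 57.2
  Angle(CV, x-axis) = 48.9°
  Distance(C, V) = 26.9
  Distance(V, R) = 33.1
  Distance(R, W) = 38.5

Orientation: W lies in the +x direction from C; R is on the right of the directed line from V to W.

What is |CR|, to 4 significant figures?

24.40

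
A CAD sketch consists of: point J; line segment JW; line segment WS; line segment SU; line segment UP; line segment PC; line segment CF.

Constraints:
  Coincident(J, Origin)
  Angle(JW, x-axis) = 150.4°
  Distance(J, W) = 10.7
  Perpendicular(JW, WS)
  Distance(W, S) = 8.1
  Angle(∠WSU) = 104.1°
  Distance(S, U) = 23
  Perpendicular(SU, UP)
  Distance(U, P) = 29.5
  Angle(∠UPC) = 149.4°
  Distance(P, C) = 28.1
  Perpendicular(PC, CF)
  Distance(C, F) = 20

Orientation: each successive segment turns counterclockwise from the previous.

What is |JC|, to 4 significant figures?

43.23

J is at the origin; JW runs at 150.4° with length 10.7, so W = (-9.304, 5.285). JW is perpendicular to WS, so WS runs at -119.6°; with |WS| = 8.1, S = (-13.30, -1.758). ∠WSU = 104.1° gives SU at -43.70° from the x-axis; with |SU| = 23.0, U = (3.324, -17.65). SU is perpendicular to UP, so UP runs at 46.30°; with |UP| = 29.5, P = (23.70, 3.680). ∠UPC = 149.4° gives PC at 76.90° from the x-axis; with |PC| = 28.1, C = (30.07, 31.05). Then |JC| = |C − J| = 43.23.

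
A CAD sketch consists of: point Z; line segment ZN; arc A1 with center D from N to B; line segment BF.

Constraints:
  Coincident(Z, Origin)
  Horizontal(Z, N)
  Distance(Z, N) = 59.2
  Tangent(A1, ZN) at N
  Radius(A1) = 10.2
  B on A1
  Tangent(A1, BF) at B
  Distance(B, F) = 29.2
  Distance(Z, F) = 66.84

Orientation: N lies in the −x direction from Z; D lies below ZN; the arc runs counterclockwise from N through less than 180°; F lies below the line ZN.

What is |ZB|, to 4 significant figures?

69.70

Z is at the origin; Z and N share the same y with |ZN| = 59.2 and N on the −x side, so N = (-59.20, 0.000). Since A1 is tangent to ZN there, DN ⟂ ZN, so D = N + (0, -10.2) = (-59.20, -10.20). Since DB ⟂ BF (tangency), |DF| = √(10.2² + 29.2²) = 30.93 regardless of where B sits on A1. So F lies on both circle(Z, 66.84) and circle(D, 30.93); the below-ZN intersection is F = (-53.15, -40.53). B is the foot of the tangent from F: B = (-67.99, -15.38).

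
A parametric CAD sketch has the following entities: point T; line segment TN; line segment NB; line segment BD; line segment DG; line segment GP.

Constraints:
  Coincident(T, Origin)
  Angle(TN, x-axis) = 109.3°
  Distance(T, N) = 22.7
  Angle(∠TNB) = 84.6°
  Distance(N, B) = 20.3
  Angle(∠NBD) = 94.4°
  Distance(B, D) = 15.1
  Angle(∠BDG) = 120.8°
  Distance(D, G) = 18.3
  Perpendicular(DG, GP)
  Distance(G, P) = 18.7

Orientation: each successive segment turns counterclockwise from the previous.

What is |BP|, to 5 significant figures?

26.655

T is at the origin; TN runs at 109.3° with length 22.7, so N = (-7.5027, 21.424). ∠TNB = 84.6° gives NB at -155.30° from the x-axis; with |NB| = 20.3, B = (-25.945, 12.942). ∠NBD = 94.4° gives BD at -69.700° from the x-axis; with |BD| = 15.1, D = (-20.707, -1.2205). ∠BDG = 120.8° gives DG at -10.500° from the x-axis; with |DG| = 18.3, G = (-2.7131, -4.5555). The perpendicularity gives GP at right angles to DG, so GP runs at 79.500°; with |GP| = 18.7, P = (0.69470, 13.831). Then |BP| = |P − B| = 26.655.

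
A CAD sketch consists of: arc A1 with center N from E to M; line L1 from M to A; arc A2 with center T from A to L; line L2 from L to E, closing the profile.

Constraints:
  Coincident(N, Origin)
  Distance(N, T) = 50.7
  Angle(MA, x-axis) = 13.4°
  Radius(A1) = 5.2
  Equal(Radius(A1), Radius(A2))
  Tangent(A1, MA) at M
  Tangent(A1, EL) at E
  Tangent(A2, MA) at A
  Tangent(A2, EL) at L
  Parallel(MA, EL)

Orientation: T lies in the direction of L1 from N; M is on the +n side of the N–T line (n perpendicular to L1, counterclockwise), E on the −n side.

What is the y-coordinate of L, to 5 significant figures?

6.6912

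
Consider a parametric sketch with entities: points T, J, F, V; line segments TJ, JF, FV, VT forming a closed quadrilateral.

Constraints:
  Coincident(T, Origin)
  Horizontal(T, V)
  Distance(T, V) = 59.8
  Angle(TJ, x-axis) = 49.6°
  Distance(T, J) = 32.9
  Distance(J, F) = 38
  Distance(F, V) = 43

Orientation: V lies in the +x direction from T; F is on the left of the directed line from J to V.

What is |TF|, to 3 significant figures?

69.6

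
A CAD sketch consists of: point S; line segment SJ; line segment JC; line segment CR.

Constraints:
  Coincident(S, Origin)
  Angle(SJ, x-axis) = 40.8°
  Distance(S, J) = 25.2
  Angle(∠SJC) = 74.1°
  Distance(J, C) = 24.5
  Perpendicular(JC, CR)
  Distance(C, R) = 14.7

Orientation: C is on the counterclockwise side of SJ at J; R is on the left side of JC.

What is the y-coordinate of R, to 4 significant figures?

17.63

∠SJC = 74.1°, so JC runs at 40.8° + (180° − 74.1°) = 146.7° from the x-axis; with |JC| = 24.5, C = J + 24.5·(cos 146.7°, sin 146.7°) = (-1.401, 29.92). JC is perpendicular to CR; with |CR| = 14.7 on the left of JC, R = C + 14.7·(-0.5490, -0.8358) = (-9.472, 17.63). So R.y = 17.63.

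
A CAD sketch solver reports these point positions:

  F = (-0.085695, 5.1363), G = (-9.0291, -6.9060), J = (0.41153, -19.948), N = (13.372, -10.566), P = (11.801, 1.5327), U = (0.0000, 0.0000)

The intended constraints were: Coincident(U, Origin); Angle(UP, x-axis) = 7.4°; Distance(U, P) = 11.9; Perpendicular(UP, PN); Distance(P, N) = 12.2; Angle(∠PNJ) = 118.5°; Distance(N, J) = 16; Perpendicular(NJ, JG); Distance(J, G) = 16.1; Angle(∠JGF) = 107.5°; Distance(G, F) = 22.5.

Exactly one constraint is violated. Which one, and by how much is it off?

Distance(G, F) = 22.5 — off by 7.50.

U = (0.00, 0.00) ✓; UP at 7.400° ✓; |UP| = 11.90 ✓; ∠(UP, PN) = 90.00° ✓; |PN| = 12.20 ✓; ∠PNJ = 118.5° ✓; |NJ| = 16.00 ✓; ∠(NJ, JG) = 90.00° ✓; |JG| = 16.10 ✓; ∠JGF = 107.5° ✓; |GF| = 15.00 ✗.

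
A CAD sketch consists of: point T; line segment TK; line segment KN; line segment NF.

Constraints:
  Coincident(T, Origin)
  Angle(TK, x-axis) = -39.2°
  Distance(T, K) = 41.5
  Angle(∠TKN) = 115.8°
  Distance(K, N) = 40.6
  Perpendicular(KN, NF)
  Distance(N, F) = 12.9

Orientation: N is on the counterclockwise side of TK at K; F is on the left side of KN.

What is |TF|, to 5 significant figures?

63.559

T is at the origin; TK runs at -39.2° with length 41.5, so K = 41.5·(cos -39.2°, sin -39.2°) = (32.160, -26.229). ∠TKN = 115.8°, so KN runs at -39.2° + (180° − 115.8°) = 25.000° from the x-axis; with |KN| = 40.6, N = K + 40.6·(cos 25.000°, sin 25.000°) = (68.956, -9.0709). KN is perpendicular to NF; with |NF| = 12.9 on the left of KN, F = N + 12.9·(-0.42262, 0.90631) = (63.505, 2.6205). Then |TF| = |F − T| = 63.559.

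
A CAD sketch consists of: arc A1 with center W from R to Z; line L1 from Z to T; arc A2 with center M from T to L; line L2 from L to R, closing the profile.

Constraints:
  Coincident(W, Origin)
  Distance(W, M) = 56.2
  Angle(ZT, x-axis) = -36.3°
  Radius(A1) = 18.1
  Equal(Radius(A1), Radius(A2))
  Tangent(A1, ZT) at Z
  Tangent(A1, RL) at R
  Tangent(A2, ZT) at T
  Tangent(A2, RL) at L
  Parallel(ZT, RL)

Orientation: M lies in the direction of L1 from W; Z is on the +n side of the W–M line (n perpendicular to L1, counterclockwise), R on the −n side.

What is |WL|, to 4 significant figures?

59.04

Tangency of A1 to both parallel lines with radius 18.1 puts Z and R at W ± 18.1·n: Z = (10.72, 14.59), R = (-10.72, -14.59). Equal radii place T and L the same way about M: T = M + 18.1·n = (56.01, -18.68), L = M − 18.1·n = (34.58, -47.86). Then |WL| = |L − W| = 59.04.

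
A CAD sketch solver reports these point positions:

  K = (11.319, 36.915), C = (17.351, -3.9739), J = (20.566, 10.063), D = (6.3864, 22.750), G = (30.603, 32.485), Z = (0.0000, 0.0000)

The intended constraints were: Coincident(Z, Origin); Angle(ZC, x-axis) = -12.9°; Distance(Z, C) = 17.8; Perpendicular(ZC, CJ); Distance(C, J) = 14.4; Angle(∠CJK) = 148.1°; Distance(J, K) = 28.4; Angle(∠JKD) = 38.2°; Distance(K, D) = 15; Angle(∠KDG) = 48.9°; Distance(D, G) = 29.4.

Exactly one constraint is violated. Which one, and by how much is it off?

Distance(D, G) = 29.4 — off by 3.30.

Z = (0.00, 0.00) ✓; ZC at -12.90° ✓; |ZC| = 17.80 ✓; ∠(ZC, CJ) = 90.00° ✓; |CJ| = 14.40 ✓; ∠CJK = 148.1° ✓; |JK| = 28.40 ✓; ∠JKD = 38.20° ✓; |KD| = 15.00 ✓; ∠KDG = 48.90° ✓; |DG| = 26.10 ✗.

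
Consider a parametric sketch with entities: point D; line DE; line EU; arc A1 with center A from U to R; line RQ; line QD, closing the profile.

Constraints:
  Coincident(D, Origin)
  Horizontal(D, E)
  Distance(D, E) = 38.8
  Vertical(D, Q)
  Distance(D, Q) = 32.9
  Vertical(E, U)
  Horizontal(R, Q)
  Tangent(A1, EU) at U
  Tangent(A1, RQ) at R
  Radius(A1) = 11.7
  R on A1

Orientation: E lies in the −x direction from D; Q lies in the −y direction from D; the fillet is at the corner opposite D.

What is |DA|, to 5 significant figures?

34.407

D and Q share the same x with |DQ| = 32.9 and Q on the −y side, so Q = (0.0000, -32.900). The virtual corner opposite D is at (-38.800, -32.900). A1 meets EU tangentially, so AU is at right angles to EU and since A1 is tangent to RQ there, AR ⟂ RQ, with radius 11.7, so the center A sits 11.7 in from both sides at A = (-27.100, -21.200). Then |DA| = |A − D| = 34.407.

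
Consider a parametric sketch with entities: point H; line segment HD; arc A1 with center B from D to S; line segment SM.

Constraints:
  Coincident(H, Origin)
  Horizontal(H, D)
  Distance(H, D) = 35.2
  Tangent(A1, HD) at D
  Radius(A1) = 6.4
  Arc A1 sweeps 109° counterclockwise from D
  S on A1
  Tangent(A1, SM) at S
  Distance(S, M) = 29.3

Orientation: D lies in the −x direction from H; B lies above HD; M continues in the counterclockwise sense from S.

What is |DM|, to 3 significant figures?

36.4

On A1, D sits at bearing -90° from B; a 109° counterclockwise sweep puts S at bearing 19°, so S = B + 6.4·(cos 19°, sin 19°) = (-29.1, 8.48). The tangent condition forces BS to be normal to SM, so SM runs along (−sin 19°, cos 19°); with |SM| = 29.3, M = (-38.7, 36.2). Then |DM| = |M − D| = 36.4.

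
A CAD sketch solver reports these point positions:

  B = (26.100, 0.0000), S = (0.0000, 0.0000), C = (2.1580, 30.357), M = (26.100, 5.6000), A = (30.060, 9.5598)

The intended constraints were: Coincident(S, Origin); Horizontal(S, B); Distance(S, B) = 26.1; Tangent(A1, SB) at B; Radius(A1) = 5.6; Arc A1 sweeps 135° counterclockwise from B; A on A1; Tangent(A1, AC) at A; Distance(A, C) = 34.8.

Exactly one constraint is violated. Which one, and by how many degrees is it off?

Tangent(A1, AC) at A — off by 8.30°.

S = (0.00, 0.00) ✓; S.y = 0.00, B.y = 0.00 ✓; |SB| = 26.10 ✓; ∠(MB, BS) = 90.00° ✓; |MB| = 5.600 ✓; bearing(M→A) − bearing(M→B) = 135.0° ✓; |MA| = 5.600 ✓; ∠(MA, AC) = 81.70° ✗; |AC| = 34.80 ✓.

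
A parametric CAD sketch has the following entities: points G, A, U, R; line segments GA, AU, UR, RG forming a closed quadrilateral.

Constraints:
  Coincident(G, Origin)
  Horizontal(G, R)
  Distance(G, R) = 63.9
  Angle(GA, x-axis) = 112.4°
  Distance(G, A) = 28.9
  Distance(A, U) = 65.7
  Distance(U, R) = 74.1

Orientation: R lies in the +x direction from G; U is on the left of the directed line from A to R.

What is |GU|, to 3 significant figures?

79.7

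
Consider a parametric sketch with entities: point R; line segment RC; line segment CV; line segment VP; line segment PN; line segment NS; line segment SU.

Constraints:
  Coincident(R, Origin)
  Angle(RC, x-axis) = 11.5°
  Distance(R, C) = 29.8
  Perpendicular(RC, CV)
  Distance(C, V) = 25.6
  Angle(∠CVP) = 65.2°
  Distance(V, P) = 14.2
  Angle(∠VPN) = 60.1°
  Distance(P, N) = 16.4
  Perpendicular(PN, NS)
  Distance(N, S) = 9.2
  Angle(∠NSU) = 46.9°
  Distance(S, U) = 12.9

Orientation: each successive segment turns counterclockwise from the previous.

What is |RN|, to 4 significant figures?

31.95

∠CVP = 65.2° gives VP at -143.7° from the x-axis; with |VP| = 14.2, P = (12.65, 22.62). ∠VPN = 60.1° gives PN at -23.80° from the x-axis; with |PN| = 16.4, N = (27.66, 16.00). Then |RN| = |N − R| = 31.95.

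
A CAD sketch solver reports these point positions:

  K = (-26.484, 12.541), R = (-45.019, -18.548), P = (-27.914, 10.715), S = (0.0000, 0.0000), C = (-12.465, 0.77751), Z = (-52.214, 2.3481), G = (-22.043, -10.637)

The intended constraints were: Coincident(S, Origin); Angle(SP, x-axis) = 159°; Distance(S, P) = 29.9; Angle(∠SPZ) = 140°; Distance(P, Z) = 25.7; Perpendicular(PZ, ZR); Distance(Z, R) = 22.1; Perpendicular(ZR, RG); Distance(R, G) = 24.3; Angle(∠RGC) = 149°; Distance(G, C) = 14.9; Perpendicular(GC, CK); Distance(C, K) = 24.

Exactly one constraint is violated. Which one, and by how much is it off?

Distance(C, K) = 24 — off by 5.70.

S = (0.00, 0.00) ✓; SP at 159.0° ✓; |SP| = 29.90 ✓; ∠SPZ = 140.0° ✓; |PZ| = 25.70 ✓; ∠(PZ, ZR) = 90.00° ✓; |ZR| = 22.10 ✓; ∠(ZR, RG) = 90.00° ✓; |RG| = 24.30 ✓; ∠RGC = 149.0° ✓; |GC| = 14.90 ✓; ∠(GC, CK) = 90.00° ✓; |CK| = 18.30 ✗.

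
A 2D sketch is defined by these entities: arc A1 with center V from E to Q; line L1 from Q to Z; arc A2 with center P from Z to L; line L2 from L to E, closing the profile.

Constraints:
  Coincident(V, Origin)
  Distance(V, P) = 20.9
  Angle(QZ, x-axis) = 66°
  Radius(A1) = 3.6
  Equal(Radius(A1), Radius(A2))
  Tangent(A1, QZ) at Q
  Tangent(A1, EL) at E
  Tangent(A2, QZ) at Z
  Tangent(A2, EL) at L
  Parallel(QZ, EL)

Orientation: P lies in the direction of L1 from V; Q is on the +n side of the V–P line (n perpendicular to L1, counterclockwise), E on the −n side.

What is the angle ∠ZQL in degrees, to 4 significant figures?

19.01°

The slot axis is L1's direction at 66.0°, so u = (cos 66.0°, sin 66.0°) = (0.4067, 0.9135) and n = (−sin 66.0°, cos 66.0°) = (-0.9135, 0.4067). V is at the origin and P lies 20.9 along u from V, so P = 20.9·u = (8.501, 19.09). Tangency of A1 to both parallel lines with radius 3.6 puts Q and E at V ± 3.6·n: Q = (-3.289, 1.464), E = (3.289, -1.464). Equal radii place Z and L the same way about P: Z = P + 3.6·n = (5.212, 20.56), L = P − 3.6·n = (11.79, 17.63). Then cos ∠ZQL = QZ·QL / (|QZ||QL|), giving 19.01°.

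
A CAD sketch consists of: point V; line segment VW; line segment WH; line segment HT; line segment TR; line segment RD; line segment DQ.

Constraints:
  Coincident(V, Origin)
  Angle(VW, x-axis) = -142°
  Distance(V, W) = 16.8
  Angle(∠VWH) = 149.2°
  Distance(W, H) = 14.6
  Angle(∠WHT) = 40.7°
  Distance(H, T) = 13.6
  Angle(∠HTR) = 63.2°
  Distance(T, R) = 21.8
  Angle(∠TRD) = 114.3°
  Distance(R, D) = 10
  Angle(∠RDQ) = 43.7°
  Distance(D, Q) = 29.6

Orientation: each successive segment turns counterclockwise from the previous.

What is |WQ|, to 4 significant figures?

11.17

∠TRD = 114.3° gives RD at -149.4° from the x-axis; with |RD| = 10.0, D = (-32.96, -10.10). ∠RDQ = 43.7° gives DQ at -13.10° from the x-axis; with |DQ| = 29.6, Q = (-4.135, -16.81). Then |WQ| = |Q − W| = 11.17.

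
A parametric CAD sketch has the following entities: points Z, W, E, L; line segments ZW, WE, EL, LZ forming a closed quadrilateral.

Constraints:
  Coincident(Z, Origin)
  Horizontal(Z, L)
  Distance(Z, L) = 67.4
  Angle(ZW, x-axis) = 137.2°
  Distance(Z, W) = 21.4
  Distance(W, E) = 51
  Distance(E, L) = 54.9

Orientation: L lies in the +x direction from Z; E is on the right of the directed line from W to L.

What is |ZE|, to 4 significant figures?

29.80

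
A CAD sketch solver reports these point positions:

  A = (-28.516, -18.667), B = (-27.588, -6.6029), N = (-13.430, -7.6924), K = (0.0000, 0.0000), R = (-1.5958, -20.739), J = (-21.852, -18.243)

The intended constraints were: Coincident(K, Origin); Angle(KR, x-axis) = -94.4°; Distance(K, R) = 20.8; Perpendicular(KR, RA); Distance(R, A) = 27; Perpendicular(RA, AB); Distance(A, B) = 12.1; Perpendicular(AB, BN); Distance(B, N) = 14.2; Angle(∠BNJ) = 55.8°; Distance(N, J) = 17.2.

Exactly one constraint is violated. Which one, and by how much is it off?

Distance(N, J) = 17.2 — off by 3.70.

K = (0.00, 0.00) ✓; KR at -94.40° ✓; |KR| = 20.80 ✓; ∠(KR, RA) = 90.00° ✓; |RA| = 27.00 ✓; ∠(RA, AB) = 90.00° ✓; |AB| = 12.10 ✓; ∠(AB, BN) = 90.00° ✓; |BN| = 14.20 ✓; ∠BNJ = 55.80° ✓; |NJ| = 13.50 ✗.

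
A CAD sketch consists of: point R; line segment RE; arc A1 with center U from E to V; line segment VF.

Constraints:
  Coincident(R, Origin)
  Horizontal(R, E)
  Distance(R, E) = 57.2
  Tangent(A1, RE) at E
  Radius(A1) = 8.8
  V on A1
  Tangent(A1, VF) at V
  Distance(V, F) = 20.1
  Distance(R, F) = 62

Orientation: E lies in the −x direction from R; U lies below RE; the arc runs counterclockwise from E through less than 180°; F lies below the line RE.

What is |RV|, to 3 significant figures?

66.0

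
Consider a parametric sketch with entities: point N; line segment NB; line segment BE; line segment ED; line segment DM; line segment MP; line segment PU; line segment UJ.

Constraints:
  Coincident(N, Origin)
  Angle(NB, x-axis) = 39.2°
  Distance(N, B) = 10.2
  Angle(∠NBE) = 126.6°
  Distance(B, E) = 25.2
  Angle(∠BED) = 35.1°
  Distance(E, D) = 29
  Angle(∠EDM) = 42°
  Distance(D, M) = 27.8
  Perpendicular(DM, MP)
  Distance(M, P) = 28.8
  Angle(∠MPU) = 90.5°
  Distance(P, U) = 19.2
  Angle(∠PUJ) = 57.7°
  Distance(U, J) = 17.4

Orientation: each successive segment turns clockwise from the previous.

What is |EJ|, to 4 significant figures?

6.450

N is at the origin; NB runs at 39.2° with length 10.2, so B = (7.904, 6.447). ∠NBE = 126.6° gives BE at -14.20° from the x-axis; with |BE| = 25.2, E = (32.33, 0.2650). ∠BED = 35.1° gives ED at -159.1° from the x-axis; with |ED| = 29.0, D = (5.243, -10.08). ∠EDM = 42.0° gives DM at 62.90° from the x-axis; with |DM| = 27.8, M = (17.91, 14.67). The perpendicularity gives MP at right angles to DM, so MP runs at -27.10°; with |MP| = 28.8, P = (43.54, 1.548). ∠MPU = 90.5° gives PU at -116.6° from the x-axis; with |PU| = 19.2, U = (34.95, -15.62). ∠PUJ = 57.7° gives UJ at 121.1° from the x-axis; with |UJ| = 17.4, J = (25.96, -0.7209). Then |EJ| = |J − E| = 6.450.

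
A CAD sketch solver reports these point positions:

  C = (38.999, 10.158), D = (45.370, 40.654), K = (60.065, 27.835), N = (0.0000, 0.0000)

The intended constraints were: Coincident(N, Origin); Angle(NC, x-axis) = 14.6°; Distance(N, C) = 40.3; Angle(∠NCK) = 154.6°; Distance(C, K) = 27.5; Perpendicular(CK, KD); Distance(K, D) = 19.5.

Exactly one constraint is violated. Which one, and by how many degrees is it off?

Perpendicular(CK, KD) — off by 8.90°.

N = (0.00, 0.00) ✓; NC at 14.60° ✓; |NC| = 40.30 ✓; ∠NCK = 154.6° ✓; |CK| = 27.50 ✓; ∠(CK, KD) = 98.90° ✗; |KD| = 19.50 ✓.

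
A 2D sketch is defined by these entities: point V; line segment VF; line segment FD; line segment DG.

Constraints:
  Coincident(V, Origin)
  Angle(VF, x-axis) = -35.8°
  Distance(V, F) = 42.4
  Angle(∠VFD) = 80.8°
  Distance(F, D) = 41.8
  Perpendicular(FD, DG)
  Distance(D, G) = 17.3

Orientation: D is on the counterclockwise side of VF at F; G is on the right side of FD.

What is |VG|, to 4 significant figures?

68.74

V is at the origin; VF runs at -35.8° with length 42.4, so F = 42.4·(cos -35.8°, sin -35.8°) = (34.39, -24.80). ∠VFD = 80.8°, so FD runs at -35.8° + (180° − 80.8°) = 63.40° from the x-axis; with |FD| = 41.8, D = F + 41.8·(cos 63.40°, sin 63.40°) = (53.11, 12.57). The perpendicularity gives DG at right angles to FD; with |DG| = 17.3 on the right of FD, G = D + 17.3·(0.8942, -0.4478) = (68.57, 4.827). Then |VG| = |G − V| = 68.74.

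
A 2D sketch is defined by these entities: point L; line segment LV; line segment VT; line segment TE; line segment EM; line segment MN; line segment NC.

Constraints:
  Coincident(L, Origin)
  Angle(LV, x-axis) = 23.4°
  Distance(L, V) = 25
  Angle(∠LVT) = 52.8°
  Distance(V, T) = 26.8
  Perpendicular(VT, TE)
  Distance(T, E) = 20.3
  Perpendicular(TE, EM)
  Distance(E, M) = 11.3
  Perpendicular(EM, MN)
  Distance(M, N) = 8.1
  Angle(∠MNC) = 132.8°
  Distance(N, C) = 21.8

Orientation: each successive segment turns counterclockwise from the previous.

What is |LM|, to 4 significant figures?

0.5457

L is at the origin; LV runs at 23.4° with length 25.0, so V = (22.94, 9.929). ∠LVT = 52.8° gives VT at 150.6° from the x-axis; with |VT| = 26.8, T = (-0.4047, 23.08). VT is perpendicular to TE, so TE runs at -119.4°; with |TE| = 20.3, E = (-10.37, 5.399). The perpendicularity gives EM at right angles to TE, so EM runs at -29.40°; with |EM| = 11.3, M = (-0.5253, -0.1479). Then |LM| = |M − L| = 0.5457.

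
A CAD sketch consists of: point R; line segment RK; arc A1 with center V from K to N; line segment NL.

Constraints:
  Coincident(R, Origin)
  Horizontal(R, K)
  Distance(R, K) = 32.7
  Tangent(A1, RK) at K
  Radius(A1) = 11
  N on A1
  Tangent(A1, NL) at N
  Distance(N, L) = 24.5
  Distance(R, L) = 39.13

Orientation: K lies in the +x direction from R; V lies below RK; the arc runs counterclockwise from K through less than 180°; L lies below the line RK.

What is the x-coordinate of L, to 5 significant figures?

19.095

Checks: |VN| = 11.00 ✓; ∠(VN, NL) = 90.00° ✓; |NL| = 24.50 ✓; |RL| = 39.13 ✓.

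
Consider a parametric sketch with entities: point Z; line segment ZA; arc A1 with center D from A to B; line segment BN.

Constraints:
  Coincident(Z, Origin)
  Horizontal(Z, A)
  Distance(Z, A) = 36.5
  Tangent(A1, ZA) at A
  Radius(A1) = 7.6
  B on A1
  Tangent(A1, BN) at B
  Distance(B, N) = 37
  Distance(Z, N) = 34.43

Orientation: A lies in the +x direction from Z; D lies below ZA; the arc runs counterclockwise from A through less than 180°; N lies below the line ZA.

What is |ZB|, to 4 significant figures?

30.48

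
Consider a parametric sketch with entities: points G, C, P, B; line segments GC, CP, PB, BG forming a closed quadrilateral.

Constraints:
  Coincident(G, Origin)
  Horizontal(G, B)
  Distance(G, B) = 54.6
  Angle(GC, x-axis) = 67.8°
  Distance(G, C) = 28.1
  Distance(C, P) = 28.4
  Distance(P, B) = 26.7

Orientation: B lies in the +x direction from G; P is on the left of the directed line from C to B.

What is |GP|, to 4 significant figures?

44.17

Checks: |CP| = 28.40 ✓; |PB| = 26.70 ✓.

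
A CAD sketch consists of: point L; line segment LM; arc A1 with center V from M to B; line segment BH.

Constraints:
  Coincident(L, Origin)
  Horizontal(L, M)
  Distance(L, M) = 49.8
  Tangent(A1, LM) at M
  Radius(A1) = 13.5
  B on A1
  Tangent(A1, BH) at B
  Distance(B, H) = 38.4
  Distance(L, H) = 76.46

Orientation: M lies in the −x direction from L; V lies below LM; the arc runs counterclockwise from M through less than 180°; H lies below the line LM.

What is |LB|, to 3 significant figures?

65.1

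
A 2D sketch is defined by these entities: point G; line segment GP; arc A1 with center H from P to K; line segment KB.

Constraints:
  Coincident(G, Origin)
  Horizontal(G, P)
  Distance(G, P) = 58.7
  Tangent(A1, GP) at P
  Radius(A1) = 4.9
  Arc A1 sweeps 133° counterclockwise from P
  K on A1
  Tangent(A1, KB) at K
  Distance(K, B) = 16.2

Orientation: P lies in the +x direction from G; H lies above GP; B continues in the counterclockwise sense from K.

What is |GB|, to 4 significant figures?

55.03

G is at the origin; GP is horizontal with |GP| = 58.7 and P on the +x side, so P = (58.70, 0.000). Tangency of A1 to GP means the radius HP is perpendicular to GP, so H = P + (0, 4.9) = (58.70, 4.900). On A1, P sits at bearing -90° from H; a 133° counterclockwise sweep puts K at bearing 43°, so K = H + 4.9·(cos 43°, sin 43°) = (62.28, 8.242). Since A1 is tangent to KB there, HK ⟂ KB, so KB runs along (−sin 43°, cos 43°); with |KB| = 16.2, B = (51.24, 20.09). Then |GB| = |B − G| = 55.03.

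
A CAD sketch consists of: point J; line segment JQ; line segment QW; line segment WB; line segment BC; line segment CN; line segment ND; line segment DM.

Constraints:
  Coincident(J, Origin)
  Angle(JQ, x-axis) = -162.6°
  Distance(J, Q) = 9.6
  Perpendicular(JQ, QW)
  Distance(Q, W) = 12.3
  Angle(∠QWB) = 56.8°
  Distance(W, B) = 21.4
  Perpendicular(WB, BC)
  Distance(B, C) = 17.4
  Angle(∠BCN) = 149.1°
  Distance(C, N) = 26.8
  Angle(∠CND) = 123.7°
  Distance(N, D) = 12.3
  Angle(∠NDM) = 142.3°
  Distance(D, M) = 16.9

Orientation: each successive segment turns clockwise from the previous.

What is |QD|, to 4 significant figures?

32.75

∠BCN = 149.1° gives CN at -136.7° from the x-axis; with |CN| = 26.8, N = (-16.49, -32.08). ∠CND = 123.7° gives ND at 167.0° from the x-axis; with |ND| = 12.3, D = (-28.47, -29.32). Then |QD| = |D − Q| = 32.75.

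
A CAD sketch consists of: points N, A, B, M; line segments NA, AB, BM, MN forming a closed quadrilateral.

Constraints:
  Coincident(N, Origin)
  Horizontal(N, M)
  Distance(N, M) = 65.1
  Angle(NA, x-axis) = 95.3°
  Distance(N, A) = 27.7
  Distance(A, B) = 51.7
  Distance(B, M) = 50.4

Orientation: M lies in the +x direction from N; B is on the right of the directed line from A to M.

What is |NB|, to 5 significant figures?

27.033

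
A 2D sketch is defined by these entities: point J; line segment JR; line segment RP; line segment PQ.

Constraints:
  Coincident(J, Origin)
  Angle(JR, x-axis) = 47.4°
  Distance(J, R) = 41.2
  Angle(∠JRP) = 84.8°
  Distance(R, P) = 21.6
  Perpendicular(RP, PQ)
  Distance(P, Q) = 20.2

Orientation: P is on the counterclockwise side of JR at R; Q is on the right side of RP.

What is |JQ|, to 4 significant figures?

63.78

J is at the origin; JR runs at 47.4° with length 41.2, so R = 41.2·(cos 47.4°, sin 47.4°) = (27.89, 30.33). ∠JRP = 84.8°, so RP runs at 47.4° + (180° − 84.8°) = 142.6° from the x-axis; with |RP| = 21.6, P = R + 21.6·(cos 142.6°, sin 142.6°) = (10.73, 43.45). RP is perpendicular to PQ; with |PQ| = 20.2 on the right of RP, Q = P + 20.2·(0.6074, 0.7944) = (23.00, 59.49). Then |JQ| = |Q − J| = 63.78.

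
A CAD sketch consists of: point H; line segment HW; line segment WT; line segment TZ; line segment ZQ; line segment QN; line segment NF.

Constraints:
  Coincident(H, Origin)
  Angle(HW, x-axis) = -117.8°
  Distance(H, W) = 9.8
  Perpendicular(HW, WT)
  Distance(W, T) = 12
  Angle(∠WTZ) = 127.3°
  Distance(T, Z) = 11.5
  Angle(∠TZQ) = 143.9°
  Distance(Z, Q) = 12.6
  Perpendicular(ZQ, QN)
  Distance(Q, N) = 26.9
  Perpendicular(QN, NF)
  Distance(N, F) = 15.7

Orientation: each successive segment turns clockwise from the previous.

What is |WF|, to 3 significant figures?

10.4

The perpendicularity gives QN at right angles to ZQ, so QN runs at -26.6°; with |QN| = 26.9, N = (12.6, 7.49). QN is perpendicular to NF, so NF runs at -117°; with |NF| = 15.7, F = (5.58, -6.55). Then |WF| = |F − W| = 10.4.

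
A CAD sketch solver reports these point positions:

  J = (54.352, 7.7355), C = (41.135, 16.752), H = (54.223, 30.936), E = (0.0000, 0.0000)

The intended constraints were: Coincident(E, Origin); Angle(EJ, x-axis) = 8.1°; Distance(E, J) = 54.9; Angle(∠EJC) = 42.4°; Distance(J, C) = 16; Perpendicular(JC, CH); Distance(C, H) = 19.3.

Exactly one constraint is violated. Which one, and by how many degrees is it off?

Perpendicular(JC, CH) — off by 8.40°.

E = (0.00, 0.00) ✓; EJ at 8.100° ✓; |EJ| = 54.90 ✓; ∠EJC = 42.40° ✓; |JC| = 16.00 ✓; ∠(JC, CH) = 98.40° ✗; |CH| = 19.30 ✓.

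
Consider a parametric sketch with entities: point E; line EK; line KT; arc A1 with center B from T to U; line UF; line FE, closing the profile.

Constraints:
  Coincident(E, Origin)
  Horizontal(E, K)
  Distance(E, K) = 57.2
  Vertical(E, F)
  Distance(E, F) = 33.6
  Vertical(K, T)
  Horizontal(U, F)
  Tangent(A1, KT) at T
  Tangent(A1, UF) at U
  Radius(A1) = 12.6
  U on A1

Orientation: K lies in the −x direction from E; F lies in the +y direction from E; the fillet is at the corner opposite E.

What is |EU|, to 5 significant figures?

55.840

E is at the origin; EK is horizontal with |EK| = 57.2 and K on the −x side, so K = (-57.200, 0.0000). E and F share the same x with |EF| = 33.6 and F on the +y side, so F = (0.0000, 33.600). The virtual corner opposite E is at (-57.200, 33.600). Since A1 is tangent to KT there, BT ⟂ KT and since A1 is tangent to UF there, BU ⟂ UF, with radius 12.6, so the center B sits 12.6 in from both sides at B = (-44.600, 21.000). That places the tangent points at T = (-57.200, 21.000) on KT and U = (-44.600, 33.600) on UF. Then |EU| = |U − E| = 55.840.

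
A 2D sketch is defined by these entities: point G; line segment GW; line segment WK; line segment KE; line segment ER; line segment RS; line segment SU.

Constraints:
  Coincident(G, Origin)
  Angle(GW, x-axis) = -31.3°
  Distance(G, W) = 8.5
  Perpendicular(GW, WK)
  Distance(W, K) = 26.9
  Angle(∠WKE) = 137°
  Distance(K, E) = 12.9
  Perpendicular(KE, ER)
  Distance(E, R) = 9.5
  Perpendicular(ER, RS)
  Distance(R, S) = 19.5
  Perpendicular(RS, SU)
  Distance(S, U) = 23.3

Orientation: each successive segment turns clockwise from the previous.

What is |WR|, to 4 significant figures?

33.75

∠WKE = 137.0° gives KE at -164.3° from the x-axis; with |KE| = 12.9, E = (-19.13, -30.89). KE is perpendicular to ER, so ER runs at 105.7°; with |ER| = 9.5, R = (-21.70, -21.75). Then |WR| = |R − W| = 33.75.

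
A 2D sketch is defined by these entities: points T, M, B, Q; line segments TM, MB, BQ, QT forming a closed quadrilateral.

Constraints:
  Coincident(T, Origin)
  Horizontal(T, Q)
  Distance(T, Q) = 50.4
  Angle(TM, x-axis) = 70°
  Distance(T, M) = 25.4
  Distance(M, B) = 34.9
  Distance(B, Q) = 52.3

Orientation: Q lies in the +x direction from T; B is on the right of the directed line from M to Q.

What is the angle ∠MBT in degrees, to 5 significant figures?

10.205°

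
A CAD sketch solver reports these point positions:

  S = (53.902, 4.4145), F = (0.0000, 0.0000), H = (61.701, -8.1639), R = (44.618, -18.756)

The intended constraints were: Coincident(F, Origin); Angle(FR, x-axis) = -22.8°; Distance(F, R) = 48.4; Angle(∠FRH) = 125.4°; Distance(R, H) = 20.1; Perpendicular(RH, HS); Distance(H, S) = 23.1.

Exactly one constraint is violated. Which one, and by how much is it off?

Distance(H, S) = 23.1 — off by 8.30.

F = (0.00, 0.00) ✓; FR at -22.80° ✓; |FR| = 48.40 ✓; ∠FRH = 125.4° ✓; |RH| = 20.10 ✓; ∠(RH, HS) = 90.00° ✓; |HS| = 14.80 ✗.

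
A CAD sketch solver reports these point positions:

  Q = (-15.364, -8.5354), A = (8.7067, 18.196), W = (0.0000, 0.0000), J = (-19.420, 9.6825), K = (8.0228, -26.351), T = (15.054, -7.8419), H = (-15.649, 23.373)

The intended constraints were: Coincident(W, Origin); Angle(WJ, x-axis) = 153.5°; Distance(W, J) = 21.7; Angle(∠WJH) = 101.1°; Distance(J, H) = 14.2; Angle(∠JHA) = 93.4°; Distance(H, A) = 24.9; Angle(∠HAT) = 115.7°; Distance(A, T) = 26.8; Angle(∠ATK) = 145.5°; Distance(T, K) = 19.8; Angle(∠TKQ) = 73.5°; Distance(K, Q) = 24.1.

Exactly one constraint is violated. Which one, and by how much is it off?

Distance(K, Q) = 24.1 — off by 5.30.

W = (0.00, 0.00) ✓; WJ at 153.5° ✓; |WJ| = 21.70 ✓; ∠WJH = 101.1° ✓; |JH| = 14.20 ✓; ∠JHA = 93.40° ✓; |HA| = 24.90 ✓; ∠HAT = 115.7° ✓; |AT| = 26.80 ✓; ∠ATK = 145.5° ✓; |TK| = 19.80 ✓; ∠TKQ = 73.50° ✓; |KQ| = 29.40 ✗.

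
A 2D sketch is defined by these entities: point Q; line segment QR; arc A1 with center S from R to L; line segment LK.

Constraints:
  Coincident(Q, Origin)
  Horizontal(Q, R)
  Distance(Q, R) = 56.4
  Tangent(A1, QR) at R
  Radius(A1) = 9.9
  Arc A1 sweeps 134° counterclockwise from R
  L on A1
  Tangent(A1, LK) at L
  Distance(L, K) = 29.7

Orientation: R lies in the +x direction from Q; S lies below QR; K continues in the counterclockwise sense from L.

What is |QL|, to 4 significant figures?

52.06

Q is at the origin; Q and R share the same y with |QR| = 56.4 and R on the +x side, so R = (56.40, 0.000). Since A1 is tangent to QR there, SR ⟂ QR, so S = R + (0, -9.9) = (56.40, -9.900). On A1, R sits at bearing 90° from S; a 134° counterclockwise sweep puts L at bearing 224°, so L = S + 9.9·(cos 224°, sin 224°) = (49.28, -16.78). Then |QL| = |L − Q| = 52.06.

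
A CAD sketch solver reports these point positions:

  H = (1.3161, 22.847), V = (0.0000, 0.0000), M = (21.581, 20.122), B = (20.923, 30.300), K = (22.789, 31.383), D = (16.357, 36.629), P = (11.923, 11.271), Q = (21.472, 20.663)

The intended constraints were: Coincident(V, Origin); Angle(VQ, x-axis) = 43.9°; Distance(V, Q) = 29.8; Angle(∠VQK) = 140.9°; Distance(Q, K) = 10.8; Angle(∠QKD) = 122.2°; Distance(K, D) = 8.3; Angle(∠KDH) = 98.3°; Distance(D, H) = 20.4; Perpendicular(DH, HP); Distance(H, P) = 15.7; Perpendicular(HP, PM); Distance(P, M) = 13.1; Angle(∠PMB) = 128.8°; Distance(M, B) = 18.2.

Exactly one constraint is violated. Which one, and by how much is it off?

Distance(M, B) = 18.2 — off by 8.00.

V = (0.00, 0.00) ✓; VQ at 43.90° ✓; |VQ| = 29.80 ✓; ∠VQK = 140.9° ✓; |QK| = 10.80 ✓; ∠QKD = 122.2° ✓; |KD| = 8.300 ✓; ∠KDH = 98.30° ✓; |DH| = 20.40 ✓; ∠(DH, HP) = 90.00° ✓; |HP| = 15.70 ✓; ∠(HP, PM) = 90.00° ✓; |PM| = 13.10 ✓; ∠PMB = 128.8° ✓; |MB| = 10.20 ✗.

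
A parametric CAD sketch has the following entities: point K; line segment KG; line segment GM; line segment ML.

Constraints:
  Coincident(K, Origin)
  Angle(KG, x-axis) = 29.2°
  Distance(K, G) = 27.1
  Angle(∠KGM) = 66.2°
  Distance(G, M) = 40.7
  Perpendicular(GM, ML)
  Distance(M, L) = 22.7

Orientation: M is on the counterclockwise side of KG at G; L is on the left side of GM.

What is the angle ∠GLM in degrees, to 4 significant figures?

60.85°

K is at the origin; KG runs at 29.2° with length 27.1, so G = 27.1·(cos 29.2°, sin 29.2°) = (23.66, 13.22). ∠KGM = 66.2°, so GM runs at 29.2° + (180° − 66.2°) = 143.0° from the x-axis; with |GM| = 40.7, M = G + 40.7·(cos 143.0°, sin 143.0°) = (-8.848, 37.71). GM ⟂ ML; with |ML| = 22.7 on the left of GM, L = M + 22.7·(-0.6018, -0.7986) = (-22.51, 19.59). Then cos ∠GLM = LG·LM / (|LG||LM|), giving 60.85°.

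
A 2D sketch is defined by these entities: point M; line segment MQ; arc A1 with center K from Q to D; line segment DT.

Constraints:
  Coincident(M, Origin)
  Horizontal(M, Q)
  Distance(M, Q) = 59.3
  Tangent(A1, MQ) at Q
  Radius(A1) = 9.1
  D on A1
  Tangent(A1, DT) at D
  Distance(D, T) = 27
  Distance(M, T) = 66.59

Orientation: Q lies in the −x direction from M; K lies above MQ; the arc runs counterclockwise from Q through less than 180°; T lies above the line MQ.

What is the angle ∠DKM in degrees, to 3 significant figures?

19.0°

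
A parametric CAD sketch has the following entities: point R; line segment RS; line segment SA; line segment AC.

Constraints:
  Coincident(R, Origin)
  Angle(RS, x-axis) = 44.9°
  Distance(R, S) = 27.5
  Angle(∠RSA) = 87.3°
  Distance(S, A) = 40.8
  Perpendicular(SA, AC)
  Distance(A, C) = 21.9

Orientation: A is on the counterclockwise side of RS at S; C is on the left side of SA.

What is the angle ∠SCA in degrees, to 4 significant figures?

61.77°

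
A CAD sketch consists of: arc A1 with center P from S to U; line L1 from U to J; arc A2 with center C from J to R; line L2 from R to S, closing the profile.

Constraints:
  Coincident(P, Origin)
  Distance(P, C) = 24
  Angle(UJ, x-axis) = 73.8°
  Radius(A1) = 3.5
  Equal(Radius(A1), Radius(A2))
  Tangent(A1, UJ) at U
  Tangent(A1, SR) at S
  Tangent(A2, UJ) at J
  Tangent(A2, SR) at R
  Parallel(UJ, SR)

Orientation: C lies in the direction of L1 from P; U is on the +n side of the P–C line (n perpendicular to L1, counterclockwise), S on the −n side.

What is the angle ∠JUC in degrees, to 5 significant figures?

8.2971°

The slot axis is L1's direction at 73.8°, so u = (cos 73.8°, sin 73.8°) = (0.27899, 0.96029) and n = (−sin 73.8°, cos 73.8°) = (-0.96029, 0.27899). P is at the origin and C lies 24.0 along u from P, so C = 24.0·u = (6.6958, 23.047). Tangency of A1 to both parallel lines with radius 3.5 puts U and S at P ± 3.5·n: U = (-3.3610, 0.97647), S = (3.3610, -0.97647). Equal radii place J and R the same way about C: J = C + 3.5·n = (3.3348, 24.024), R = C − 3.5·n = (10.057, 22.071). Then cos ∠JUC = UJ·UC / (|UJ||UC|), giving 8.2971°.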